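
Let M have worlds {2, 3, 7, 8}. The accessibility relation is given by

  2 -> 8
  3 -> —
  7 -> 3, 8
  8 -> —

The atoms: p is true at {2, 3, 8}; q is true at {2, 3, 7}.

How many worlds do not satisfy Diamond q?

2: successors {8}; q there: 8:F. ✗
3: no successors, so Diamond q fails. ✗
7: successors {3, 8}; q there: 3:T, 8:F. ✓
8: no successors, so Diamond q fails. ✗
Satisfying worlds: {7}.
So Diamond q fails at the other 3 worlds.

3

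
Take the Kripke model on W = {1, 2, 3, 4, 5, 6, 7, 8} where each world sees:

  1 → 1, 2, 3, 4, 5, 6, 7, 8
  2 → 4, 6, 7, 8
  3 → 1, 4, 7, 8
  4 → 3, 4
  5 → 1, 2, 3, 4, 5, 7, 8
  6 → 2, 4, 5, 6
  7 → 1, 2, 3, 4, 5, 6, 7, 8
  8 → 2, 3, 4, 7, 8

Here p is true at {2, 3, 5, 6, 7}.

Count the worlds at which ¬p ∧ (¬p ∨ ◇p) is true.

3

1: ¬p is T, ¬p ∨ ◇p is T. ✓
2: ¬p is F, ¬p ∨ ◇p is T. ✗
3: ¬p is F, ¬p ∨ ◇p is T. ✗
4: ¬p is T, ¬p ∨ ◇p is T. ✓
5: ¬p is F, ¬p ∨ ◇p is T. ✗
6: ¬p is F, ¬p ∨ ◇p is T. ✗
7: ¬p is F, ¬p ∨ ◇p is T. ✗
8: ¬p is T, ¬p ∨ ◇p is T. ✓
Satisfying worlds: {1, 4, 8}.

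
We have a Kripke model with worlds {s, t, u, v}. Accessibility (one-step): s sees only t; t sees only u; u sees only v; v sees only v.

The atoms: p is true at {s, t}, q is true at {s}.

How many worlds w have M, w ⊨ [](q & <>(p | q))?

s: successors {t}; q & <>(p | q) there: t:F. ✗
t: successors {u}; q & <>(p | q) there: u:F. ✗
u: successors {v}; q & <>(p | q) there: v:F. ✗
v: successors {v}; q & <>(p | q) there: v:F. ✗
Satisfying worlds: ∅.

0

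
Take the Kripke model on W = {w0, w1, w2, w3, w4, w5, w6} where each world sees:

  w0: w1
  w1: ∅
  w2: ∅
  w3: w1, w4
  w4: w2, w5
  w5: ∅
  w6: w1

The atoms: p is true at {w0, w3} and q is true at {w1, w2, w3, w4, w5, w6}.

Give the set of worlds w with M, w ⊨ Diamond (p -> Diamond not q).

{w0, w3, w4, w6}

w0: successors {w1}; p -> Diamond not q there: w1:T. ✓
w1: no successors, so Diamond (p -> Diamond not q) fails. ✗
w2: no successors, so Diamond (p -> Diamond not q) fails. ✗
w3: successors {w1, w4}; p -> Diamond not q there: w1:T, w4:T. ✓
w4: successors {w2, w5}; p -> Diamond not q there: w2:T, w5:T. ✓
w5: no successors, so Diamond (p -> Diamond not q) fails. ✗
w6: successors {w1}; p -> Diamond not q there: w1:T. ✓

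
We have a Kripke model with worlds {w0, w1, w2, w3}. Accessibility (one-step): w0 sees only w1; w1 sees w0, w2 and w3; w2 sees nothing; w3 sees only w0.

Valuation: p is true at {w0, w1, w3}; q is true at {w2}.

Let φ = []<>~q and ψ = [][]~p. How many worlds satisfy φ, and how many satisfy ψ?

For []<>~q:
w0: successors {w1}; <>~q there: w1:T. ✓
w1: successors {w0, w2, w3}; <>~q there: w0:T, w2:F, w3:T. ✗
w2: no successors, so []<>~q holds vacuously. ✓
w3: successors {w0}; <>~q there: w0:T. ✓
— 3 worlds.
For [][]~p:
w0: successors {w1}; []~p there: w1:F. ✗
w1: successors {w0, w2, w3}; []~p there: w0:F, w2:T, w3:F. ✗
w2: no successors, so [][]~p holds vacuously. ✓
w3: successors {w0}; []~p there: w0:F. ✗
— 1 world.

3 and 1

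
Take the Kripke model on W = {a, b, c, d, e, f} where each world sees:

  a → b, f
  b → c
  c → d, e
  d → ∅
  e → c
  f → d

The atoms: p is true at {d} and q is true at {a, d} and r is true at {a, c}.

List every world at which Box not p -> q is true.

a: Box not p is T, q is T. ✓
b: Box not p is T, q is F. ✗
c: Box not p is F, q is F. ✓
d: Box not p is T, q is T. ✓
e: Box not p is T, q is F. ✗
f: Box not p is F, q is F. ✓

{a, c, d, f}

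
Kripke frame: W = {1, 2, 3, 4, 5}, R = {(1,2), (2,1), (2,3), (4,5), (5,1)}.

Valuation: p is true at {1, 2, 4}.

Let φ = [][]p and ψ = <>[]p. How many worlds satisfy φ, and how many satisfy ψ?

For [][]p:
1: successors {2}; []p there: 2:F. ✗
2: successors {1, 3}; []p there: 1:T, 3:T. ✓
3: no successors, so [][]p holds vacuously. ✓
4: successors {5}; []p there: 5:T. ✓
5: successors {1}; []p there: 1:T. ✓
— 4 worlds.
For <>[]p:
1: successors {2}; []p there: 2:F. ✗
2: successors {1, 3}; []p there: 1:T, 3:T. ✓
3: no successors, so <>[]p fails. ✗
4: successors {5}; []p there: 5:T. ✓
5: successors {1}; []p there: 1:T. ✓
— 3 worlds.

4 and 3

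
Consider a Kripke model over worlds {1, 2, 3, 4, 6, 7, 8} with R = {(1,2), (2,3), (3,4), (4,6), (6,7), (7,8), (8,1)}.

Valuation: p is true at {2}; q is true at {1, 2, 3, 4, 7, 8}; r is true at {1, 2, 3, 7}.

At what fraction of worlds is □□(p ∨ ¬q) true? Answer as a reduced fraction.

1: successors {2}; □(p ∨ ¬q) there: 2:F. ✗
2: successors {3}; □(p ∨ ¬q) there: 3:F. ✗
3: successors {4}; □(p ∨ ¬q) there: 4:T. ✓
4: successors {6}; □(p ∨ ¬q) there: 6:F. ✗
6: successors {7}; □(p ∨ ¬q) there: 7:F. ✗
7: successors {8}; □(p ∨ ¬q) there: 8:F. ✗
8: successors {1}; □(p ∨ ¬q) there: 1:T. ✓
That's 2 of 7 worlds, so 2/7.

2/7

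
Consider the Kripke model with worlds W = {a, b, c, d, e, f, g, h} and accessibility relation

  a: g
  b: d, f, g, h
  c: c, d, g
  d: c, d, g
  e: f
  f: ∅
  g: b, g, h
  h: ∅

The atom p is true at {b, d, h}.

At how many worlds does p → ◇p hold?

7

a: p is F, ◇p is F. ✓
b: p is T, ◇p is T. ✓
c: p is F, ◇p is T. ✓
d: p is T, ◇p is T. ✓
e: p is F, ◇p is F. ✓
f: p is F, ◇p is F. ✓
g: p is F, ◇p is T. ✓
h: p is T, ◇p is F. ✗
Satisfying worlds: {a, b, c, d, e, f, g}.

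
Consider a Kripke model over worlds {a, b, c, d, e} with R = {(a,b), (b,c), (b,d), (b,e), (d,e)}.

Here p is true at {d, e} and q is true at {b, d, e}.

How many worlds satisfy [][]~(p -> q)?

3

a: successors {b}; []~(p -> q) there: b:F. ✗
b: successors {c, d, e}; []~(p -> q) there: c:T, d:F, e:T. ✗
c: no successors, so [][]~(p -> q) holds vacuously. ✓
d: successors {e}; []~(p -> q) there: e:T. ✓
e: no successors, so [][]~(p -> q) holds vacuously. ✓
Satisfying worlds: {c, d, e}.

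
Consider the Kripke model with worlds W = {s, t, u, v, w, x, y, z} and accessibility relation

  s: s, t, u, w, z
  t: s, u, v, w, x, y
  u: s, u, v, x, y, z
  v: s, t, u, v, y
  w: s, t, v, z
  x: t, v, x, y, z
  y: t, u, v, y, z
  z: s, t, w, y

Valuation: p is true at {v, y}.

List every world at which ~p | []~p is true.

{s, t, u, w, x, z}

s: ~p is T, []~p is T. ✓
t: ~p is T, []~p is F. ✓
u: ~p is T, []~p is F. ✓
v: ~p is F, []~p is F. ✗
w: ~p is T, []~p is F. ✓
x: ~p is T, []~p is F. ✓
y: ~p is F, []~p is F. ✗
z: ~p is T, []~p is F. ✓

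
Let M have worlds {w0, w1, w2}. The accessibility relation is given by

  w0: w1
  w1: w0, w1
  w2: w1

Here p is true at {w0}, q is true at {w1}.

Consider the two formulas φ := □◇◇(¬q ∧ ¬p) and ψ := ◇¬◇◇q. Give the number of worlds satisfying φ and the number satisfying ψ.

For □◇◇(¬q ∧ ¬p):
w0: successors {w1}; ◇◇(¬q ∧ ¬p) there: w1:F. ✗
w1: successors {w0, w1}; ◇◇(¬q ∧ ¬p) there: w0:F, w1:F. ✗
w2: successors {w1}; ◇◇(¬q ∧ ¬p) there: w1:F. ✗
— 0 worlds.
For ◇¬◇◇q:
w0: successors {w1}; ¬◇◇q there: w1:F. ✗
w1: successors {w0, w1}; ¬◇◇q there: w0:F, w1:F. ✗
w2: successors {w1}; ¬◇◇q there: w1:F. ✗
— 0 worlds.

0 and 0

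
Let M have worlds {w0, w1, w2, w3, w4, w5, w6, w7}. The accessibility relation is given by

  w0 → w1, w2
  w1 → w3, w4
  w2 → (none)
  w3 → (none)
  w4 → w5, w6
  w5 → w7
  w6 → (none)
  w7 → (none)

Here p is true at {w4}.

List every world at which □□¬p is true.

{w1, w2, w3, w4, w5, w6, w7}

w0: successors {w1, w2}; □¬p there: w1:F, w2:T. ✗
w1: successors {w3, w4}; □¬p there: w3:T, w4:T. ✓
w2: no successors, so □□¬p holds vacuously. ✓
w3: no successors, so □□¬p holds vacuously. ✓
w4: successors {w5, w6}; □¬p there: w5:T, w6:T. ✓
w5: successors {w7}; □¬p there: w7:T. ✓
w6: no successors, so □□¬p holds vacuously. ✓
w7: no successors, so □□¬p holds vacuously. ✓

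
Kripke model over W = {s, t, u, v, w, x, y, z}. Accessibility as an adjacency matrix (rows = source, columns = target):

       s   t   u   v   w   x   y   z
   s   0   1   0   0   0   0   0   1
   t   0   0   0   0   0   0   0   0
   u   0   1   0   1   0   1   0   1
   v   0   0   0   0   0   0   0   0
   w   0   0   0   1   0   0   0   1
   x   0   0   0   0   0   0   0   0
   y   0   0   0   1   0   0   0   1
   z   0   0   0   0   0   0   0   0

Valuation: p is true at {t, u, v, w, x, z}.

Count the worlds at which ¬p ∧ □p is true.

s: ¬p is T, □p is T. ✓
t: ¬p is F, □p is T. ✗
u: ¬p is F, □p is T. ✗
v: ¬p is F, □p is T. ✗
w: ¬p is F, □p is T. ✗
x: ¬p is F, □p is T. ✗
y: ¬p is T, □p is T. ✓
z: ¬p is F, □p is T. ✗
Satisfying worlds: {s, y}.

2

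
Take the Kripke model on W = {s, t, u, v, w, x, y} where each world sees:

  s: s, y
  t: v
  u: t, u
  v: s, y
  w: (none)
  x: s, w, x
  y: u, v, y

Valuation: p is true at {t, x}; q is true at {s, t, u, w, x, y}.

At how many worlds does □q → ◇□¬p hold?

6

s: □q is T, ◇□¬p is T. ✓
t: □q is F, ◇□¬p is T. ✓
u: □q is T, ◇□¬p is T. ✓
v: □q is T, ◇□¬p is T. ✓
w: □q is T, ◇□¬p is F. ✗
x: □q is T, ◇□¬p is T. ✓
y: □q is F, ◇□¬p is T. ✓
Satisfying worlds: {s, t, u, v, x, y}.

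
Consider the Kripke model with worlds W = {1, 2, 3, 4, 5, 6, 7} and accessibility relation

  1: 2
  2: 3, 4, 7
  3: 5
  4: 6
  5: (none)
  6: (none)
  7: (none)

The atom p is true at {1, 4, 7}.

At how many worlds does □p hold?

1: successors {2}; p there: 2:F. ✗
2: successors {3, 4, 7}; p there: 3:F, 4:T, 7:T. ✗
3: successors {5}; p there: 5:F. ✗
4: successors {6}; p there: 6:F. ✗
5: no successors, so □p holds vacuously. ✓
6: no successors, so □p holds vacuously. ✓
7: no successors, so □p holds vacuously. ✓
Satisfying worlds: {5, 6, 7}.

3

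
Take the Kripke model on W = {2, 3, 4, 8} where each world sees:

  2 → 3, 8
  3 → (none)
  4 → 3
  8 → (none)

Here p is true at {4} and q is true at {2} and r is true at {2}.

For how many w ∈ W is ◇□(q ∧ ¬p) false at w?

2: successors {3, 8}; □(q ∧ ¬p) there: 3:T, 8:T. ✓
3: no successors, so ◇□(q ∧ ¬p) fails. ✗
4: successors {3}; □(q ∧ ¬p) there: 3:T. ✓
8: no successors, so ◇□(q ∧ ¬p) fails. ✗
Satisfying worlds: {2, 4}.
So ◇□(q ∧ ¬p) fails at the other 2 worlds.

2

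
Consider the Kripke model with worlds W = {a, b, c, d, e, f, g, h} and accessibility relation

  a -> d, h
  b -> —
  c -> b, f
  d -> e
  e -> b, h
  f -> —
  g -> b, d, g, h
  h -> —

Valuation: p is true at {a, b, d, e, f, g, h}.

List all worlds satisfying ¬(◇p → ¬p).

a: ◇p → ¬p is F. ✓
b: ◇p → ¬p is T. ✗
c: ◇p → ¬p is T. ✗
d: ◇p → ¬p is F. ✓
e: ◇p → ¬p is F. ✓
f: ◇p → ¬p is T. ✗
g: ◇p → ¬p is F. ✓
h: ◇p → ¬p is T. ✗

{a, d, e, g}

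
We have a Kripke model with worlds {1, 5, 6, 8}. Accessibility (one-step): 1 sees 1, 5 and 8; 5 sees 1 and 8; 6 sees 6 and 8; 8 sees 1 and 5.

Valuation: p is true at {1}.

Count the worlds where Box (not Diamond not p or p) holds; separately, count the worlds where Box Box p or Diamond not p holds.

For Box (not Diamond not p or p):
1: successors {1, 5, 8}; not Diamond not p or p there: 1:T, 5:F, 8:F. ✗
5: successors {1, 8}; not Diamond not p or p there: 1:T, 8:F. ✗
6: successors {6, 8}; not Diamond not p or p there: 6:F, 8:F. ✗
8: successors {1, 5}; not Diamond not p or p there: 1:T, 5:F. ✗
— 0 worlds.
For Box Box p or Diamond not p:
1: Box Box p is F, Diamond not p is T. ✓
5: Box Box p is F, Diamond not p is T. ✓
6: Box Box p is F, Diamond not p is T. ✓
8: Box Box p is F, Diamond not p is T. ✓
— 4 worlds.

0 and 4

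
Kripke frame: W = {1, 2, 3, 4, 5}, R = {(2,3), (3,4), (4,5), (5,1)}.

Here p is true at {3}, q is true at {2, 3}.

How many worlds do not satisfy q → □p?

1

1: q is F, □p is T. ✓
2: q is T, □p is T. ✓
3: q is T, □p is F. ✗
4: q is F, □p is F. ✓
5: q is F, □p is F. ✓
Satisfying worlds: {1, 2, 4, 5}.
So q → □p fails at the other 1 world.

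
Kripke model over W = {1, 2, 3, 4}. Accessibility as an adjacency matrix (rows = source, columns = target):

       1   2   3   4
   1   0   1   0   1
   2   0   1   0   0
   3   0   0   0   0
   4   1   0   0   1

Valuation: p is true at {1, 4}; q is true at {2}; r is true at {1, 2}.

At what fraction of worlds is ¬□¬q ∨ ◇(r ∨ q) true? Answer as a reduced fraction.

1: ¬□¬q is T, ◇(r ∨ q) is T. ✓
2: ¬□¬q is T, ◇(r ∨ q) is T. ✓
3: ¬□¬q is F, ◇(r ∨ q) is F. ✗
4: ¬□¬q is F, ◇(r ∨ q) is T. ✓
That's 3 of 4 worlds, so 3/4.

3/4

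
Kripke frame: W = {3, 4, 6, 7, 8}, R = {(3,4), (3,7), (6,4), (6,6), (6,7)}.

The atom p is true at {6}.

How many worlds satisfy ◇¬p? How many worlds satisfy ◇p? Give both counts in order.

2 and 1

For ◇¬p:
3: successors {4, 7}; ¬p there: 4:T, 7:T. ✓
4: no successors, so ◇¬p fails. ✗
6: successors {4, 6, 7}; ¬p there: 4:T, 6:F, 7:T. ✓
7: no successors, so ◇¬p fails. ✗
8: no successors, so ◇¬p fails. ✗
— 2 worlds.
For ◇p:
3: successors {4, 7}; p there: 4:F, 7:F. ✗
4: no successors, so ◇p fails. ✗
6: successors {4, 6, 7}; p there: 4:F, 6:T, 7:F. ✓
7: no successors, so ◇p fails. ✗
8: no successors, so ◇p fails. ✗
— 1 world.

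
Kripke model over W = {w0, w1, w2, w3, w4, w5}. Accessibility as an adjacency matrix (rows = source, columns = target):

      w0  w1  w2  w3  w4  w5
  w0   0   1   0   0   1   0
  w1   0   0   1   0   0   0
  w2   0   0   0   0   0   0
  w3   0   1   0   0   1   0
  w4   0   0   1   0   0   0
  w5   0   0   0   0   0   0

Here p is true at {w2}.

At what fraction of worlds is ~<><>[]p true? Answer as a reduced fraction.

2/3

w0: <><>[]p is T. ✗
w1: <><>[]p is F. ✓
w2: <><>[]p is F. ✓
w3: <><>[]p is T. ✗
w4: <><>[]p is F. ✓
w5: <><>[]p is F. ✓
That's 4 of 6 worlds, so 4/6 = 2/3.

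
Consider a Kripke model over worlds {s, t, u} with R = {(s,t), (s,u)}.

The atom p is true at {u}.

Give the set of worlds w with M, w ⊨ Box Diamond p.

s: successors {t, u}; Diamond p there: t:F, u:F. ✗
t: no successors, so Box Diamond p holds vacuously. ✓
u: no successors, so Box Diamond p holds vacuously. ✓

{t, u}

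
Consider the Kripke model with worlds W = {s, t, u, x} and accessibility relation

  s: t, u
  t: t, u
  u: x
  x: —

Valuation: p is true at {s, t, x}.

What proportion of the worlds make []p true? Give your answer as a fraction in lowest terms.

1/2

s: successors {t, u}; p there: t:T, u:F. ✗
t: successors {t, u}; p there: t:T, u:F. ✗
u: successors {x}; p there: x:T. ✓
x: no successors, so []p holds vacuously. ✓
That's 2 of 4 worlds, so 2/4 = 1/2.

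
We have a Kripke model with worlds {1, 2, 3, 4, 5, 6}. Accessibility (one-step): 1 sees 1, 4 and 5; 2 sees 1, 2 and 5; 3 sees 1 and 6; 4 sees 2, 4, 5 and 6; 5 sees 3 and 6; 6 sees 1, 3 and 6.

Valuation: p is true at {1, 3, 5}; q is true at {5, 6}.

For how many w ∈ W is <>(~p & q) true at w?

4

1: successors {1, 4, 5}; ~p & q there: 1:F, 4:F, 5:F. ✗
2: successors {1, 2, 5}; ~p & q there: 1:F, 2:F, 5:F. ✗
3: successors {1, 6}; ~p & q there: 1:F, 6:T. ✓
4: successors {2, 4, 5, 6}; ~p & q there: 2:F, 4:F, 5:F, 6:T. ✓
5: successors {3, 6}; ~p & q there: 3:F, 6:T. ✓
6: successors {1, 3, 6}; ~p & q there: 1:F, 3:F, 6:T. ✓
Satisfying worlds: {3, 4, 5, 6}.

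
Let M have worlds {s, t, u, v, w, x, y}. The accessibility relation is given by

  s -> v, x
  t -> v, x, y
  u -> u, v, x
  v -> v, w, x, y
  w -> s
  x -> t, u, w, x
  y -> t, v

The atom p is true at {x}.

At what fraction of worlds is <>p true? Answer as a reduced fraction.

s: successors {v, x}; p there: v:F, x:T. ✓
t: successors {v, x, y}; p there: v:F, x:T, y:F. ✓
u: successors {u, v, x}; p there: u:F, v:F, x:T. ✓
v: successors {v, w, x, y}; p there: v:F, w:F, x:T, y:F. ✓
w: successors {s}; p there: s:F. ✗
x: successors {t, u, w, x}; p there: t:F, u:F, w:F, x:T. ✓
y: successors {t, v}; p there: t:F, v:F. ✗
That's 5 of 7 worlds, so 5/7.

5/7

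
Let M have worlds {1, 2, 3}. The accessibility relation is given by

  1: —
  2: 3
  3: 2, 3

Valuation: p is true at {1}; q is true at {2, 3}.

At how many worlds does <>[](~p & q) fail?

1: no successors, so <>[](~p & q) fails. ✗
2: successors {3}; [](~p & q) there: 3:T. ✓
3: successors {2, 3}; [](~p & q) there: 2:T, 3:T. ✓
Satisfying worlds: {2, 3}.
So <>[](~p & q) fails at the other 1 world.

1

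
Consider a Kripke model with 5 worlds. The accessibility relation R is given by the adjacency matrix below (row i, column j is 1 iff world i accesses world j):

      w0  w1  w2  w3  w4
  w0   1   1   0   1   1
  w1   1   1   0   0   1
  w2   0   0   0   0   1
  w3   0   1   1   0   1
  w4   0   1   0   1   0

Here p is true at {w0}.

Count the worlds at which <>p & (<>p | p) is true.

w0: <>p is T, <>p | p is T. ✓
w1: <>p is T, <>p | p is T. ✓
w2: <>p is F, <>p | p is F. ✗
w3: <>p is F, <>p | p is F. ✗
w4: <>p is F, <>p | p is F. ✗
Satisfying worlds: {w0, w1}.

2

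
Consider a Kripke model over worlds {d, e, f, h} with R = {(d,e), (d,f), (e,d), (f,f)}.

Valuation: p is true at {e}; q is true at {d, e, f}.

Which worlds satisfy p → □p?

{d, f, h}

d: p is F, □p is F. ✓
e: p is T, □p is F. ✗
f: p is F, □p is F. ✓
h: p is F, □p is T. ✓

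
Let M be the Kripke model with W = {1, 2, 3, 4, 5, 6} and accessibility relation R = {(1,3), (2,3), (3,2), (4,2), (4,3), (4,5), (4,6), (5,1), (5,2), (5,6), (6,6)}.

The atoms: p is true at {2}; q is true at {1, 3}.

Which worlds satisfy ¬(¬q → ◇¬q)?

1: ¬q → ◇¬q is T. ✗
2: ¬q → ◇¬q is F. ✓
3: ¬q → ◇¬q is T. ✗
4: ¬q → ◇¬q is T. ✗
5: ¬q → ◇¬q is T. ✗
6: ¬q → ◇¬q is T. ✗

{2}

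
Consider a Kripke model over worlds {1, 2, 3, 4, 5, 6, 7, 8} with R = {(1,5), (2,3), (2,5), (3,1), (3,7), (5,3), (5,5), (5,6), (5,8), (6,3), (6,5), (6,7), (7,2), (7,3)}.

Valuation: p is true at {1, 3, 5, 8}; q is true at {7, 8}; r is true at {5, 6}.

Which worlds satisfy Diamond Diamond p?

1: successors {5}; Diamond p there: 5:T. ✓
2: successors {3, 5}; Diamond p there: 3:T, 5:T. ✓
3: successors {1, 7}; Diamond p there: 1:T, 7:T. ✓
4: no successors, so Diamond Diamond p fails. ✗
5: successors {3, 5, 6, 8}; Diamond p there: 3:T, 5:T, 6:T, 8:F. ✓
6: successors {3, 5, 7}; Diamond p there: 3:T, 5:T, 7:T. ✓
7: successors {2, 3}; Diamond p there: 2:T, 3:T. ✓
8: no successors, so Diamond Diamond p fails. ✗

{1, 2, 3, 5, 6, 7}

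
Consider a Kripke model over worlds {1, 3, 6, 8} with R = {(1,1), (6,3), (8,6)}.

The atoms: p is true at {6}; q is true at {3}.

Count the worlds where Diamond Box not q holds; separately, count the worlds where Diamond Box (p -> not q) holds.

For Diamond Box not q:
1: successors {1}; Box not q there: 1:T. ✓
3: no successors, so Diamond Box not q fails. ✗
6: successors {3}; Box not q there: 3:T. ✓
8: successors {6}; Box not q there: 6:F. ✗
— 2 worlds.
For Diamond Box (p -> not q):
1: successors {1}; Box (p -> not q) there: 1:T. ✓
3: no successors, so Diamond Box (p -> not q) fails. ✗
6: successors {3}; Box (p -> not q) there: 3:T. ✓
8: successors {6}; Box (p -> not q) there: 6:T. ✓
— 3 worlds.

2 and 3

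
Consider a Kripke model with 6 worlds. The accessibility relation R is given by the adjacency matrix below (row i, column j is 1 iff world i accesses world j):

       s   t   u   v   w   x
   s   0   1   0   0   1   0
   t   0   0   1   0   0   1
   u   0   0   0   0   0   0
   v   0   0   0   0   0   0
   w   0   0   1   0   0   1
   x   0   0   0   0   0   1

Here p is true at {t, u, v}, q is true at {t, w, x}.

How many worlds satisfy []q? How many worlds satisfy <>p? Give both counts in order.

For []q:
s: successors {t, w}; q there: t:T, w:T. ✓
t: successors {u, x}; q there: u:F, x:T. ✗
u: no successors, so []q holds vacuously. ✓
v: no successors, so []q holds vacuously. ✓
w: successors {u, x}; q there: u:F, x:T. ✗
x: successors {x}; q there: x:T. ✓
— 4 worlds.
For <>p:
s: successors {t, w}; p there: t:T, w:F. ✓
t: successors {u, x}; p there: u:T, x:F. ✓
u: no successors, so <>p fails. ✗
v: no successors, so <>p fails. ✗
w: successors {u, x}; p there: u:T, x:F. ✓
x: successors {x}; p there: x:F. ✗
— 3 worlds.

4 and 3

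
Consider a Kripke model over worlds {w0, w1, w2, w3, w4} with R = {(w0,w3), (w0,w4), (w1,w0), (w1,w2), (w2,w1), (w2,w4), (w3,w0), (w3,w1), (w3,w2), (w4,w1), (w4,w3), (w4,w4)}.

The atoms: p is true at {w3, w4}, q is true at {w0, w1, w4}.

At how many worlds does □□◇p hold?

w0: successors {w3, w4}; □◇p there: w3:F, w4:F. ✗
w1: successors {w0, w2}; □◇p there: w0:F, w2:F. ✗
w2: successors {w1, w4}; □◇p there: w1:T, w4:F. ✗
w3: successors {w0, w1, w2}; □◇p there: w0:F, w1:T, w2:F. ✗
w4: successors {w1, w3, w4}; □◇p there: w1:T, w3:F, w4:F. ✗
Satisfying worlds: ∅.

0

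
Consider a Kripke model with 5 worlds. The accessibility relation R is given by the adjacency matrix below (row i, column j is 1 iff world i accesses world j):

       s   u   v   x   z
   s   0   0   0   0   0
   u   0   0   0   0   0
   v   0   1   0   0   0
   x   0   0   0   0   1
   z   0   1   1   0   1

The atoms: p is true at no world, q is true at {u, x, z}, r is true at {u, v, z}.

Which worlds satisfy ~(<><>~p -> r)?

s: <><>~p -> r is T. ✗
u: <><>~p -> r is T. ✗
v: <><>~p -> r is T. ✗
x: <><>~p -> r is F. ✓
z: <><>~p -> r is T. ✗

{x}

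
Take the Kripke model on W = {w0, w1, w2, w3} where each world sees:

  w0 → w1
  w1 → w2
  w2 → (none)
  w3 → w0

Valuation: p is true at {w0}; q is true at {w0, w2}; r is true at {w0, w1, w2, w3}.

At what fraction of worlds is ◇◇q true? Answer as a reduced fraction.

w0: successors {w1}; ◇q there: w1:T. ✓
w1: successors {w2}; ◇q there: w2:F. ✗
w2: no successors, so ◇◇q fails. ✗
w3: successors {w0}; ◇q there: w0:F. ✗
That's 1 of 4 worlds, so 1/4.

1/4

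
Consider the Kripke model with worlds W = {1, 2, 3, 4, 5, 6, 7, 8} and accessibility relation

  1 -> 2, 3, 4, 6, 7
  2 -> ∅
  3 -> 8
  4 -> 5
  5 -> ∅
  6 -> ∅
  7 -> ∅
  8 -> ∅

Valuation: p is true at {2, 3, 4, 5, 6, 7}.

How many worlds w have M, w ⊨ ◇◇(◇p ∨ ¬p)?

1

1: successors {2, 3, 4, 6, 7}; ◇(◇p ∨ ¬p) there: 2:F, 3:T, 4:F, 6:F, 7:F. ✓
2: no successors, so ◇◇(◇p ∨ ¬p) fails. ✗
3: successors {8}; ◇(◇p ∨ ¬p) there: 8:F. ✗
4: successors {5}; ◇(◇p ∨ ¬p) there: 5:F. ✗
5: no successors, so ◇◇(◇p ∨ ¬p) fails. ✗
6: no successors, so ◇◇(◇p ∨ ¬p) fails. ✗
7: no successors, so ◇◇(◇p ∨ ¬p) fails. ✗
8: no successors, so ◇◇(◇p ∨ ¬p) fails. ✗
Satisfying worlds: {1}.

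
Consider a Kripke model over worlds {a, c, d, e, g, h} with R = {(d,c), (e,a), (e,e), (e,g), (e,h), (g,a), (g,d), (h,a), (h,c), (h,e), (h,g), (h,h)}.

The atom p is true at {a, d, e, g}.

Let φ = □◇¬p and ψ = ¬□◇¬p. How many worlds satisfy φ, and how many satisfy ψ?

2 and 4

For □◇¬p:
a: no successors, so □◇¬p holds vacuously. ✓
c: no successors, so □◇¬p holds vacuously. ✓
d: successors {c}; ◇¬p there: c:F. ✗
e: successors {a, e, g, h}; ◇¬p there: a:F, e:T, g:F, h:T. ✗
g: successors {a, d}; ◇¬p there: a:F, d:T. ✗
h: successors {a, c, e, g, h}; ◇¬p there: a:F, c:F, e:T, g:F, h:T. ✗
— 2 worlds.
For ¬□◇¬p:
a: □◇¬p is T. ✗
c: □◇¬p is T. ✗
d: □◇¬p is F. ✓
e: □◇¬p is F. ✓
g: □◇¬p is F. ✓
h: □◇¬p is F. ✓
— 4 worlds.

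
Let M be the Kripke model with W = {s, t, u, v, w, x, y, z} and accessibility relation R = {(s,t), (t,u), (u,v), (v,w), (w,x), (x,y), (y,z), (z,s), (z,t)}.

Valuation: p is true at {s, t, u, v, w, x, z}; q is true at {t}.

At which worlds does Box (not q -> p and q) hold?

s: successors {t}; not q -> p and q there: t:T. ✓
t: successors {u}; not q -> p and q there: u:F. ✗
u: successors {v}; not q -> p and q there: v:F. ✗
v: successors {w}; not q -> p and q there: w:F. ✗
w: successors {x}; not q -> p and q there: x:F. ✗
x: successors {y}; not q -> p and q there: y:F. ✗
y: successors {z}; not q -> p and q there: z:F. ✗
z: successors {s, t}; not q -> p and q there: s:F, t:T. ✗

{s}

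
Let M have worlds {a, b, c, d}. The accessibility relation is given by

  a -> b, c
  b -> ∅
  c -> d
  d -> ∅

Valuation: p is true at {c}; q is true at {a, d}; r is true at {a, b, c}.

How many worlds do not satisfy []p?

a: successors {b, c}; p there: b:F, c:T. ✗
b: no successors, so []p holds vacuously. ✓
c: successors {d}; p there: d:F. ✗
d: no successors, so []p holds vacuously. ✓
Satisfying worlds: {b, d}.
So []p fails at the other 2 worlds.

2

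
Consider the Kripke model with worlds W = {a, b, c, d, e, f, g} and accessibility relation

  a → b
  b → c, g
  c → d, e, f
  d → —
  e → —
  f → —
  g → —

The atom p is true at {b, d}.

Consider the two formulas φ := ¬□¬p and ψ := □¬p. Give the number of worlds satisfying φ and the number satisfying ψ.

For ¬□¬p:
a: □¬p is F. ✓
b: □¬p is T. ✗
c: □¬p is F. ✓
d: □¬p is T. ✗
e: □¬p is T. ✗
f: □¬p is T. ✗
g: □¬p is T. ✗
— 2 worlds.
For □¬p:
a: successors {b}; ¬p there: b:F. ✗
b: successors {c, g}; ¬p there: c:T, g:T. ✓
c: successors {d, e, f}; ¬p there: d:F, e:T, f:T. ✗
d: no successors, so □¬p holds vacuously. ✓
e: no successors, so □¬p holds vacuously. ✓
f: no successors, so □¬p holds vacuously. ✓
g: no successors, so □¬p holds vacuously. ✓
— 5 worlds.

2 and 5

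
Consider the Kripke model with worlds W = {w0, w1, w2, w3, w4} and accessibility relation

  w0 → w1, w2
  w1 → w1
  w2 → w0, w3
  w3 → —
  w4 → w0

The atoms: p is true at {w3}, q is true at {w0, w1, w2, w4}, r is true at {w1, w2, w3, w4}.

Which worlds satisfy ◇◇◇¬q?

w0: successors {w1, w2}; ◇◇¬q there: w1:F, w2:F. ✗
w1: successors {w1}; ◇◇¬q there: w1:F. ✗
w2: successors {w0, w3}; ◇◇¬q there: w0:T, w3:F. ✓
w3: no successors, so ◇◇◇¬q fails. ✗
w4: successors {w0}; ◇◇¬q there: w0:T. ✓

{w2, w4}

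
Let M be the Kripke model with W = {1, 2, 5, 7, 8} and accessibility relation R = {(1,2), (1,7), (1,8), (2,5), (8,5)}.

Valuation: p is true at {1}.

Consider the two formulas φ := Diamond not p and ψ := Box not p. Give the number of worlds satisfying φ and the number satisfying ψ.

For Diamond not p:
1: successors {2, 7, 8}; not p there: 2:T, 7:T, 8:T. ✓
2: successors {5}; not p there: 5:T. ✓
5: no successors, so Diamond not p fails. ✗
7: no successors, so Diamond not p fails. ✗
8: successors {5}; not p there: 5:T. ✓
— 3 worlds.
For Box not p:
1: successors {2, 7, 8}; not p there: 2:T, 7:T, 8:T. ✓
2: successors {5}; not p there: 5:T. ✓
5: no successors, so Box not p holds vacuously. ✓
7: no successors, so Box not p holds vacuously. ✓
8: successors {5}; not p there: 5:T. ✓
— 5 worlds.

3 and 5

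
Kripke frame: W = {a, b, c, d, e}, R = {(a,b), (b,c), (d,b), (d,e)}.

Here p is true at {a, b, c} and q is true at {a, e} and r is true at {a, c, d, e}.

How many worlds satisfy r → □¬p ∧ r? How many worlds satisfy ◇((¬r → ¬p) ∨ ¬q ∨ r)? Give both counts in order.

For r → □¬p ∧ r:
a: r is T, □¬p ∧ r is F. ✗
b: r is F, □¬p ∧ r is F. ✓
c: r is T, □¬p ∧ r is T. ✓
d: r is T, □¬p ∧ r is F. ✗
e: r is T, □¬p ∧ r is T. ✓
— 3 worlds.
For ◇((¬r → ¬p) ∨ ¬q ∨ r):
a: successors {b}; (¬r → ¬p) ∨ ¬q ∨ r there: b:T. ✓
b: successors {c}; (¬r → ¬p) ∨ ¬q ∨ r there: c:T. ✓
c: no successors, so ◇((¬r → ¬p) ∨ ¬q ∨ r) fails. ✗
d: successors {b, e}; (¬r → ¬p) ∨ ¬q ∨ r there: b:T, e:T. ✓
e: no successors, so ◇((¬r → ¬p) ∨ ¬q ∨ r) fails. ✗
— 3 worlds.

3 and 3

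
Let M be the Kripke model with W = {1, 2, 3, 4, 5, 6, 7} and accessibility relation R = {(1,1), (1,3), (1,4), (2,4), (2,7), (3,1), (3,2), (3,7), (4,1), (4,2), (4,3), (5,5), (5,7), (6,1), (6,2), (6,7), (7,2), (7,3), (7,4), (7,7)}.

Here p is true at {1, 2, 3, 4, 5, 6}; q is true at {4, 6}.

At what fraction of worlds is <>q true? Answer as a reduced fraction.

3/7

1: successors {1, 3, 4}; q there: 1:F, 3:F, 4:T. ✓
2: successors {4, 7}; q there: 4:T, 7:F. ✓
3: successors {1, 2, 7}; q there: 1:F, 2:F, 7:F. ✗
4: successors {1, 2, 3}; q there: 1:F, 2:F, 3:F. ✗
5: successors {5, 7}; q there: 5:F, 7:F. ✗
6: successors {1, 2, 7}; q there: 1:F, 2:F, 7:F. ✗
7: successors {2, 3, 4, 7}; q there: 2:F, 3:F, 4:T, 7:F. ✓
That's 3 of 7 worlds, so 3/7.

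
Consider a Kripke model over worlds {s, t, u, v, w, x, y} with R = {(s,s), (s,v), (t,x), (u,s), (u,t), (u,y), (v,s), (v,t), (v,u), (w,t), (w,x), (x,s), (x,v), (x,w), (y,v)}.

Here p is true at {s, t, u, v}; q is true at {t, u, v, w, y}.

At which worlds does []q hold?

{y}

s: successors {s, v}; q there: s:F, v:T. ✗
t: successors {x}; q there: x:F. ✗
u: successors {s, t, y}; q there: s:F, t:T, y:T. ✗
v: successors {s, t, u}; q there: s:F, t:T, u:T. ✗
w: successors {t, x}; q there: t:T, x:F. ✗
x: successors {s, v, w}; q there: s:F, v:T, w:T. ✗
y: successors {v}; q there: v:T. ✓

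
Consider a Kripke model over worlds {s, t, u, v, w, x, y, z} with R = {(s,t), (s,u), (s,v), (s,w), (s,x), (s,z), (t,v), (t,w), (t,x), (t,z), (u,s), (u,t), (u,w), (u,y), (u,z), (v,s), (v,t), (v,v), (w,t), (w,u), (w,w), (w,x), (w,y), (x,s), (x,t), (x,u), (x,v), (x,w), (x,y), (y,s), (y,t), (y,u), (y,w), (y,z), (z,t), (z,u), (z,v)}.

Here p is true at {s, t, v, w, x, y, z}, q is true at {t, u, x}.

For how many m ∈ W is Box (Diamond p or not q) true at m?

8

s: successors {t, u, v, w, x, z}; Diamond p or not q there: t:T, u:T, v:T, w:T, x:T, z:T. ✓
t: successors {v, w, x, z}; Diamond p or not q there: v:T, w:T, x:T, z:T. ✓
u: successors {s, t, w, y, z}; Diamond p or not q there: s:T, t:T, w:T, y:T, z:T. ✓
v: successors {s, t, v}; Diamond p or not q there: s:T, t:T, v:T. ✓
w: successors {t, u, w, x, y}; Diamond p or not q there: t:T, u:T, w:T, x:T, y:T. ✓
x: successors {s, t, u, v, w, y}; Diamond p or not q there: s:T, t:T, u:T, v:T, w:T, y:T. ✓
y: successors {s, t, u, w, z}; Diamond p or not q there: s:T, t:T, u:T, w:T, z:T. ✓
z: successors {t, u, v}; Diamond p or not q there: t:T, u:T, v:T. ✓
Satisfying worlds: {s, t, u, v, w, x, y, z}.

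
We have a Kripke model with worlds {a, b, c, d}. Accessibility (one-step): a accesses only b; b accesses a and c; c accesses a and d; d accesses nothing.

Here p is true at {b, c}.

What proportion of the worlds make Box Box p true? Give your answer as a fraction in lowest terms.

1/2

a: successors {b}; Box p there: b:F. ✗
b: successors {a, c}; Box p there: a:T, c:F. ✗
c: successors {a, d}; Box p there: a:T, d:T. ✓
d: no successors, so Box Box p holds vacuously. ✓
That's 2 of 4 worlds, so 2/4 = 1/2.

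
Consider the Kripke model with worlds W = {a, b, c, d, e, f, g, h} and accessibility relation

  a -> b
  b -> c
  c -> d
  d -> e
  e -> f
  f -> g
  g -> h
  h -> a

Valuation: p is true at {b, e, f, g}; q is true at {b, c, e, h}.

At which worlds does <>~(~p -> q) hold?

a: successors {b}; ~(~p -> q) there: b:F. ✗
b: successors {c}; ~(~p -> q) there: c:F. ✗
c: successors {d}; ~(~p -> q) there: d:T. ✓
d: successors {e}; ~(~p -> q) there: e:F. ✗
e: successors {f}; ~(~p -> q) there: f:F. ✗
f: successors {g}; ~(~p -> q) there: g:F. ✗
g: successors {h}; ~(~p -> q) there: h:F. ✗
h: successors {a}; ~(~p -> q) there: a:T. ✓

{c, h}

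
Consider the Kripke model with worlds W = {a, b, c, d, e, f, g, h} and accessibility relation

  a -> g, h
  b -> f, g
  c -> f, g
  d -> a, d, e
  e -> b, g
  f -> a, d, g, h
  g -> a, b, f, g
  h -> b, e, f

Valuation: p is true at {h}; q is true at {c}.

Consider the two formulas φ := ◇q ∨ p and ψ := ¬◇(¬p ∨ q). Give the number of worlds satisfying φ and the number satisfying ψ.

1 and 0

For ◇q ∨ p:
a: ◇q is F, p is F. ✗
b: ◇q is F, p is F. ✗
c: ◇q is F, p is F. ✗
d: ◇q is F, p is F. ✗
e: ◇q is F, p is F. ✗
f: ◇q is F, p is F. ✗
g: ◇q is F, p is F. ✗
h: ◇q is F, p is T. ✓
— 1 world.
For ¬◇(¬p ∨ q):
a: ◇(¬p ∨ q) is T. ✗
b: ◇(¬p ∨ q) is T. ✗
c: ◇(¬p ∨ q) is T. ✗
d: ◇(¬p ∨ q) is T. ✗
e: ◇(¬p ∨ q) is T. ✗
f: ◇(¬p ∨ q) is T. ✗
g: ◇(¬p ∨ q) is T. ✗
h: ◇(¬p ∨ q) is T. ✗
— 0 worlds.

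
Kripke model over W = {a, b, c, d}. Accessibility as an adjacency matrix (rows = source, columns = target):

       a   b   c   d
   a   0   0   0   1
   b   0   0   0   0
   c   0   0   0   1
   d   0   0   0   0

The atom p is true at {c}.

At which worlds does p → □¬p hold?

a: p is F, □¬p is T. ✓
b: p is F, □¬p is T. ✓
c: p is T, □¬p is T. ✓
d: p is F, □¬p is T. ✓

{a, b, c, d}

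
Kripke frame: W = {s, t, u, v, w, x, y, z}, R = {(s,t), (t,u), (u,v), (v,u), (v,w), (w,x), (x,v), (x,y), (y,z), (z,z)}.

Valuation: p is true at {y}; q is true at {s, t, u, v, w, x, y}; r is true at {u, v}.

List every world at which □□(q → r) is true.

s: successors {t}; □(q → r) there: t:T. ✓
t: successors {u}; □(q → r) there: u:T. ✓
u: successors {v}; □(q → r) there: v:F. ✗
v: successors {u, w}; □(q → r) there: u:T, w:F. ✗
w: successors {x}; □(q → r) there: x:F. ✗
x: successors {v, y}; □(q → r) there: v:F, y:T. ✗
y: successors {z}; □(q → r) there: z:T. ✓
z: successors {z}; □(q → r) there: z:T. ✓

{s, t, y, z}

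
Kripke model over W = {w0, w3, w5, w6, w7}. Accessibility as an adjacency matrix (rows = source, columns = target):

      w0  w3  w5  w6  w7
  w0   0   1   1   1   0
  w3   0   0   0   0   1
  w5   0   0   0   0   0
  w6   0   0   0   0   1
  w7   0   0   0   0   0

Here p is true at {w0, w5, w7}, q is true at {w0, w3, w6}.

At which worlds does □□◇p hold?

w0: successors {w3, w5, w6}; □◇p there: w3:F, w5:T, w6:F. ✗
w3: successors {w7}; □◇p there: w7:T. ✓
w5: no successors, so □□◇p holds vacuously. ✓
w6: successors {w7}; □◇p there: w7:T. ✓
w7: no successors, so □□◇p holds vacuously. ✓

{w3, w5, w6, w7}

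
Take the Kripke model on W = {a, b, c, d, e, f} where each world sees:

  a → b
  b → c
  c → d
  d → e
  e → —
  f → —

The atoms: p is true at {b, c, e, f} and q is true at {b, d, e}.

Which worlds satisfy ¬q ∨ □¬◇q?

a: ¬q is T, □¬◇q is T. ✓
b: ¬q is F, □¬◇q is F. ✗
c: ¬q is T, □¬◇q is F. ✓
d: ¬q is F, □¬◇q is T. ✓
e: ¬q is F, □¬◇q is T. ✓
f: ¬q is T, □¬◇q is T. ✓

{a, c, d, e, f}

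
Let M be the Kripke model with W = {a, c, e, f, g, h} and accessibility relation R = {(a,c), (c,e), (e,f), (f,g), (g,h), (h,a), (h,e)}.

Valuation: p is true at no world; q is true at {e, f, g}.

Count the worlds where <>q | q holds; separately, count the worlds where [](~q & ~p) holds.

For <>q | q:
a: <>q is F, q is F. ✗
c: <>q is T, q is F. ✓
e: <>q is T, q is T. ✓
f: <>q is T, q is T. ✓
g: <>q is F, q is T. ✓
h: <>q is T, q is F. ✓
— 5 worlds.
For [](~q & ~p):
a: successors {c}; ~q & ~p there: c:T. ✓
c: successors {e}; ~q & ~p there: e:F. ✗
e: successors {f}; ~q & ~p there: f:F. ✗
f: successors {g}; ~q & ~p there: g:F. ✗
g: successors {h}; ~q & ~p there: h:T. ✓
h: successors {a, e}; ~q & ~p there: a:T, e:F. ✗
— 2 worlds.

5 and 2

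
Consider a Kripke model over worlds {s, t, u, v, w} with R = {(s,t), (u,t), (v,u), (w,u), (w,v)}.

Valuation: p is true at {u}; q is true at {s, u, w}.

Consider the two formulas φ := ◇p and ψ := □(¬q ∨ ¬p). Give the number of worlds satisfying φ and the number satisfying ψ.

2 and 3

For ◇p:
s: successors {t}; p there: t:F. ✗
t: no successors, so ◇p fails. ✗
u: successors {t}; p there: t:F. ✗
v: successors {u}; p there: u:T. ✓
w: successors {u, v}; p there: u:T, v:F. ✓
— 2 worlds.
For □(¬q ∨ ¬p):
s: successors {t}; ¬q ∨ ¬p there: t:T. ✓
t: no successors, so □(¬q ∨ ¬p) holds vacuously. ✓
u: successors {t}; ¬q ∨ ¬p there: t:T. ✓
v: successors {u}; ¬q ∨ ¬p there: u:F. ✗
w: successors {u, v}; ¬q ∨ ¬p there: u:F, v:T. ✗
— 3 worlds.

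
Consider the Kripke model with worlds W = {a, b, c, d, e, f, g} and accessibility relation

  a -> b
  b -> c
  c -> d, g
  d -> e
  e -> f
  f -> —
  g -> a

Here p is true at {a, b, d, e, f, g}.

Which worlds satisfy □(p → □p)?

a: successors {b}; p → □p there: b:F. ✗
b: successors {c}; p → □p there: c:T. ✓
c: successors {d, g}; p → □p there: d:T, g:T. ✓
d: successors {e}; p → □p there: e:T. ✓
e: successors {f}; p → □p there: f:T. ✓
f: no successors, so □(p → □p) holds vacuously. ✓
g: successors {a}; p → □p there: a:T. ✓

{b, c, d, e, f, g}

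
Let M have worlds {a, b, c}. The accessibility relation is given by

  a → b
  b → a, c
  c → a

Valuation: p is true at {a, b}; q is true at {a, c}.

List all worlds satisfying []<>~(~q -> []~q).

a: successors {b}; <>~(~q -> []~q) there: b:F. ✗
b: successors {a, c}; <>~(~q -> []~q) there: a:T, c:F. ✗
c: successors {a}; <>~(~q -> []~q) there: a:T. ✓

{c}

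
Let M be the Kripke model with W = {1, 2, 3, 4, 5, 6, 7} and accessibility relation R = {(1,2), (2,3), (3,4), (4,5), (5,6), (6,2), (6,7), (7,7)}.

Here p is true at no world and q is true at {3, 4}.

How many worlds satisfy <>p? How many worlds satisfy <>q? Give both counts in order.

0 and 2

For <>p:
1: successors {2}; p there: 2:F. ✗
2: successors {3}; p there: 3:F. ✗
3: successors {4}; p there: 4:F. ✗
4: successors {5}; p there: 5:F. ✗
5: successors {6}; p there: 6:F. ✗
6: successors {2, 7}; p there: 2:F, 7:F. ✗
7: successors {7}; p there: 7:F. ✗
— 0 worlds.
For <>q:
1: successors {2}; q there: 2:F. ✗
2: successors {3}; q there: 3:T. ✓
3: successors {4}; q there: 4:T. ✓
4: successors {5}; q there: 5:F. ✗
5: successors {6}; q there: 6:F. ✗
6: successors {2, 7}; q there: 2:F, 7:F. ✗
7: successors {7}; q there: 7:F. ✗
— 2 worlds.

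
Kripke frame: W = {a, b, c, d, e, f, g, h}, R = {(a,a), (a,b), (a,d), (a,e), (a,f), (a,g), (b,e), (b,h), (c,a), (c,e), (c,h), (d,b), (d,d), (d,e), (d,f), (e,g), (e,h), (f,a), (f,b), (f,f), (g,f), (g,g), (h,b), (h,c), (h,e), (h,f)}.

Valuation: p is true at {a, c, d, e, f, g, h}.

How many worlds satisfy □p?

a: successors {a, b, d, e, f, g}; p there: a:T, b:F, d:T, e:T, f:T, g:T. ✗
b: successors {e, h}; p there: e:T, h:T. ✓
c: successors {a, e, h}; p there: a:T, e:T, h:T. ✓
d: successors {b, d, e, f}; p there: b:F, d:T, e:T, f:T. ✗
e: successors {g, h}; p there: g:T, h:T. ✓
f: successors {a, b, f}; p there: a:T, b:F, f:T. ✗
g: successors {f, g}; p there: f:T, g:T. ✓
h: successors {b, c, e, f}; p there: b:F, c:T, e:T, f:T. ✗
Satisfying worlds: {b, c, e, g}.

4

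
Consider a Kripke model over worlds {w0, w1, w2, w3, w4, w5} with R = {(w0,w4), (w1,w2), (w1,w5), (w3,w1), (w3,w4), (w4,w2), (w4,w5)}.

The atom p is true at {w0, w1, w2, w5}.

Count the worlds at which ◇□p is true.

4

w0: successors {w4}; □p there: w4:T. ✓
w1: successors {w2, w5}; □p there: w2:T, w5:T. ✓
w2: no successors, so ◇□p fails. ✗
w3: successors {w1, w4}; □p there: w1:T, w4:T. ✓
w4: successors {w2, w5}; □p there: w2:T, w5:T. ✓
w5: no successors, so ◇□p fails. ✗
Satisfying worlds: {w0, w1, w3, w4}.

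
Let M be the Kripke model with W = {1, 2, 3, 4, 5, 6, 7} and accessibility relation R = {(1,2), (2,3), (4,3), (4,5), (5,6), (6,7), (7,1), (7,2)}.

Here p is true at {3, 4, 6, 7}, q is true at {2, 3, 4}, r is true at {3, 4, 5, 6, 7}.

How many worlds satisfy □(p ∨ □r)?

6

1: successors {2}; p ∨ □r there: 2:T. ✓
2: successors {3}; p ∨ □r there: 3:T. ✓
3: no successors, so □(p ∨ □r) holds vacuously. ✓
4: successors {3, 5}; p ∨ □r there: 3:T, 5:T. ✓
5: successors {6}; p ∨ □r there: 6:T. ✓
6: successors {7}; p ∨ □r there: 7:T. ✓
7: successors {1, 2}; p ∨ □r there: 1:F, 2:T. ✗
Satisfying worlds: {1, 2, 3, 4, 5, 6}.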